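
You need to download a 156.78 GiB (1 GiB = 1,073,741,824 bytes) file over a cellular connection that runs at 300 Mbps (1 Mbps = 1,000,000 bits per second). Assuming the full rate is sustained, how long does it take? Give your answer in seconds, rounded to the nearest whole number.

156.78 GiB = 168,341,243,166.72 bytes = 1,346,729,945,333.76 bits
300 Mbps = 300,000,000 bits/s
time = 1,346,729,945,333.76 / 300,000,000 = 4,489 s

4,489 seconds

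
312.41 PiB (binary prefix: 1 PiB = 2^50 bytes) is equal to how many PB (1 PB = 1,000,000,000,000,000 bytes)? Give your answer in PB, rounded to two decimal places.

312.41 PiB × 1,125,899,906,842,624 bytes/PiB = 351,742,389,896,704,163.84 bytes
1 PB = 10^15 bytes = 1,000,000,000,000,000 bytes
351,742,389,896,704,163.84 / 1,000,000,000,000,000 = 351.74 PB

351.74 PB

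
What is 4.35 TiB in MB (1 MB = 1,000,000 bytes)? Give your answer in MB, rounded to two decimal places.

4,782,875.58 MB

4.35 TiB = 4.35 × 2^40 bytes = 4,782,875,580,825.6 bytes
1 MB = 10^6 bytes = 1,000,000 bytes
4,782,875,580,825.6 / 1,000,000 = 4,782,875.58 MB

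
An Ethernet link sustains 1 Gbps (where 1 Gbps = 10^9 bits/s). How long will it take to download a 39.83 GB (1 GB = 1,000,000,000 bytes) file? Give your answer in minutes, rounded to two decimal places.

39.83 GB = 39,830,000,000 bytes = 318,640,000,000 bits
1 Gbps = 1,000,000,000 bits/s
time = 318,640,000,000 / 1,000,000,000 = 318.640 s
318.640 s / 60 = 5.31 minutes

5.31 minutes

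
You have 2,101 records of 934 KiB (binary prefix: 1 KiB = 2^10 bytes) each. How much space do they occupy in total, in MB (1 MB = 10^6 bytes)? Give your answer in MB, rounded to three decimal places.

Total = 2,101 × 934 KiB = 1,962,334 KiB
= 1,962,334 × 1,024 bytes = 2,009,430,016 bytes
1 MB = 1,000,000 bytes
2,009,430,016 / 1,000,000 = 2,009.430 MB

2,009.430 MB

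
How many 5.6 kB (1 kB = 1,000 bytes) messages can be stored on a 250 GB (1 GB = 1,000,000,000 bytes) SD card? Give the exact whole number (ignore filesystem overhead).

44,642,857

Capacity: 250 GB = 250,000,000,000 bytes
Per item: 5.6 kB = 5,600 bytes
⌊250,000,000,000 / 5,600⌋ = 44,642,857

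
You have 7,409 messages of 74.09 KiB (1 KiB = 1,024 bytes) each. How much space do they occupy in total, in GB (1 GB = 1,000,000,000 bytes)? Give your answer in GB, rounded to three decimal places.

Total = 7,409 × 74.09 KiB = 548932.81 KiB
= 548932.81 × 1,024 bytes = 562,107,197.44 bytes
1 GB = 1,000,000,000 bytes
562,107,197.44 / 1,000,000,000 = 0.562 GB

0.562 GB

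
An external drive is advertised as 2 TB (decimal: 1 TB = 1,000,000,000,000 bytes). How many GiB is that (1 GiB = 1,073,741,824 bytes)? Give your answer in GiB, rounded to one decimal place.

1,862.6 GiB

2 TB × 1,000,000,000,000 bytes/TB = 2,000,000,000,000 bytes
1 GiB = 2^30 bytes = 1,073,741,824 bytes
2,000,000,000,000 / 1,073,741,824 = 1,862.6 GiB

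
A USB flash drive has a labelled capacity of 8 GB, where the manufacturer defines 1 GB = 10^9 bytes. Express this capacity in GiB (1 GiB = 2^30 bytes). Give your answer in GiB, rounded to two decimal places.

7.45 GiB

8 GB = 8 × 10^9 bytes = 8,000,000,000 bytes
1 GiB = 1,073,741,824 bytes
8,000,000,000 / 1,073,741,824 = 7.45 GiB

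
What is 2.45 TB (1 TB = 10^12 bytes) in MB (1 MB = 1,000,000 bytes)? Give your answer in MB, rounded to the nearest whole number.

2,450,000 MB

2.45 TB × 1,000,000,000,000 bytes/TB = 2,450,000,000,000 bytes
1 MB = 1,000,000 bytes
2,450,000,000,000 / 1,000,000 = 2,450,000 MB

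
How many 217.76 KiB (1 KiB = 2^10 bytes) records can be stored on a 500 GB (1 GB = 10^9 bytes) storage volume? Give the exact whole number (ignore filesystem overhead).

Capacity: 500 GB = 500,000,000,000 bytes
Per item: 217.76 KiB = 222,986.24 bytes
⌊500,000,000,000 / 222,986.24⌋ = 2,242,290

2,242,290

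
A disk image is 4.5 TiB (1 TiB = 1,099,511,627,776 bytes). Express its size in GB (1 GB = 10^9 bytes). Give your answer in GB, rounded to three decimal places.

4,947.802 GB

4.5 TiB × 1,099,511,627,776 bytes/TiB = 4,947,802,324,992 bytes
1 GB = 1,000,000,000 bytes
4,947,802,324,992 / 1,000,000,000 = 4,947.802 GB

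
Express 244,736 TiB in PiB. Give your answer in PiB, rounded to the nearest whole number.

239 PiB

244,736 TiB = 244,736 × 2^40 bytes = 269,090,077,735,387,136 bytes
1 PiB = 2^50 bytes = 1,125,899,906,842,624 bytes
269,090,077,735,387,136 / 1,125,899,906,842,624 = 239 PiB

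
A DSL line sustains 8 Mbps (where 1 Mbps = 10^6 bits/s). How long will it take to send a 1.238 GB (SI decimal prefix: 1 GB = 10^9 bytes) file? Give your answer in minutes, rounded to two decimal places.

1.238 GB = 1,238,000,000 bytes = 9,904,000,000 bits
8 Mbps = 8,000,000 bits/s
time = 9,904,000,000 / 8,000,000 = 1,238.000 s
1,238.000 s / 60 = 20.63 minutes

20.63 minutes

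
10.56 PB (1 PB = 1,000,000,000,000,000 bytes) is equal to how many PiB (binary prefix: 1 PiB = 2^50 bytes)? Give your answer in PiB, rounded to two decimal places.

10.56 PB = 10.56 × 10^15 bytes = 10,560,000,000,000,000 bytes
1 PiB = 2^50 bytes = 1,125,899,906,842,624 bytes
10,560,000,000,000,000 / 1,125,899,906,842,624 = 9.38 PiB

9.38 PiB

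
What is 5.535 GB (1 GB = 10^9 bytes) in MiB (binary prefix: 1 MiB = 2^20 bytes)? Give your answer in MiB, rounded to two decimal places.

5,278.59 MiB

5.535 GB × 1,000,000,000 bytes/GB = 5,535,000,000 bytes
1 MiB = 1,048,576 bytes
5,535,000,000 / 1,048,576 = 5,278.59 MiB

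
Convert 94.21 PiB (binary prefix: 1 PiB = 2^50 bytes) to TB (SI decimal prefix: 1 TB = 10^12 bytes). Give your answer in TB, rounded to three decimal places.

106,071.030 TB

94.21 PiB = 94.21 × 2^50 bytes = 106,071,030,223,643,607.04 bytes
1 TB = 10^12 bytes = 1,000,000,000,000 bytes
106,071,030,223,643,607.04 / 1,000,000,000,000 = 106,071.030 TB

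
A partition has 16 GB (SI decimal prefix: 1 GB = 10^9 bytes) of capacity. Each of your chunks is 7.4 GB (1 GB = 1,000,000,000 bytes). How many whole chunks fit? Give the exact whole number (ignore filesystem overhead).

2

Capacity: 16 GB = 16,000,000,000 bytes
Per item: 7.4 GB = 7,400,000,000 bytes
⌊16,000,000,000 / 7,400,000,000⌋ = 2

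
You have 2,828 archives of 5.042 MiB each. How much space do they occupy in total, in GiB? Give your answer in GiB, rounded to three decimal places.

13.925 GiB

Total = 2,828 × 5.042 MiB = 14258.776 MiB
= 14258.776 × 1,048,576 bytes = 14,951,410,302.976 bytes
1 GiB = 1,073,741,824 bytes
14,951,410,302.976 / 1,073,741,824 = 13.925 GiB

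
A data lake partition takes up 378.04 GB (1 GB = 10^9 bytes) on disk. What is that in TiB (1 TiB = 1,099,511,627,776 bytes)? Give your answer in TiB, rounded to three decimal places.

0.344 TiB

378.04 GB × 1,000,000,000 bytes/GB = 378,040,000,000 bytes
1 TiB = 2^40 bytes = 1,099,511,627,776 bytes
378,040,000,000 / 1,099,511,627,776 = 0.344 TiB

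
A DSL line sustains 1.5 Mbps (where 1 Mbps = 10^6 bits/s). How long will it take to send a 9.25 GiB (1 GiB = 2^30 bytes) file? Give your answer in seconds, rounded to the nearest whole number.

9.25 GiB = 9,932,111,872 bytes = 79,456,894,976 bits
1.5 Mbps = 1,500,000 bits/s
time = 79,456,894,976 / 1,500,000 = 52,971 s

52,971 seconds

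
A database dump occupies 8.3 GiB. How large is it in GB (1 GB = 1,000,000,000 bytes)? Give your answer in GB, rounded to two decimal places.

8.3 GiB × 1,073,741,824 bytes/GiB = 8,912,057,139.2 bytes
1 GB = 1,000,000,000 bytes
8,912,057,139.2 / 1,000,000,000 = 8.91 GB

8.91 GB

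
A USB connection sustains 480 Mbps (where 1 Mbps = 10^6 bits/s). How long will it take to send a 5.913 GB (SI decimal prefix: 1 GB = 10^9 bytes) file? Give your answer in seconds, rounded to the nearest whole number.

5.913 GB = 5,913,000,000 bytes = 47,304,000,000 bits
480 Mbps = 480,000,000 bits/s
time = 47,304,000,000 / 480,000,000 = 99 s

99 seconds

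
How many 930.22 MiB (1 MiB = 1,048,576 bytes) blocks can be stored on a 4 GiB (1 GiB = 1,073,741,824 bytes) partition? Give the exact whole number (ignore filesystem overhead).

Capacity: 4 GiB = 4,294,967,296 bytes
Per item: 930.22 MiB = 975,406,366.72 bytes
⌊4,294,967,296 / 975,406,366.72⌋ = 4

4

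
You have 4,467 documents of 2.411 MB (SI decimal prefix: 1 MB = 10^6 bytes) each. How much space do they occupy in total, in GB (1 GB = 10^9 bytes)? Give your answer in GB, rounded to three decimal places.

10.770 GB

Total = 4,467 × 2.411 MB = 10769.937 MB
= 10769.937 × 1,000,000 bytes = 10,769,937,000 bytes
1 GB = 1,000,000,000 bytes
10,769,937,000 / 1,000,000,000 = 10.770 GB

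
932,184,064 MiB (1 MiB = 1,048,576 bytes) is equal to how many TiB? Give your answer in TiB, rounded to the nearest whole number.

932,184,064 MiB = 932,184,064 × 2^20 bytes = 977,465,837,092,864 bytes
1 TiB = 1,099,511,627,776 bytes
977,465,837,092,864 / 1,099,511,627,776 = 889 TiB

889 TiB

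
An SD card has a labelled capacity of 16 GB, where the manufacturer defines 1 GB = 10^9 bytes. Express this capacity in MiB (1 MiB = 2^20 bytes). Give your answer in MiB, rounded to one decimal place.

16 GB × 1,000,000,000 bytes/GB = 16,000,000,000 bytes
1 MiB = 2^20 bytes = 1,048,576 bytes
16,000,000,000 / 1,048,576 = 15,258.8 MiB

15,258.8 MiB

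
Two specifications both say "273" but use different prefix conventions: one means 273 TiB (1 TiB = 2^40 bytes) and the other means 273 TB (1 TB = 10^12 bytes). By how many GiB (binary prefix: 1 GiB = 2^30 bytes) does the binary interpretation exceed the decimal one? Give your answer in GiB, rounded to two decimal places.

25,300.94 GiB

273 TiB = 273 × 1,099,511,627,776 = 300,166,674,382,848 bytes
273 TB = 273 × 1,000,000,000,000 = 273,000,000,000,000 bytes
difference = 27,166,674,382,848 bytes
27,166,674,382,848 / 1,073,741,824 = 25,300.94 GiB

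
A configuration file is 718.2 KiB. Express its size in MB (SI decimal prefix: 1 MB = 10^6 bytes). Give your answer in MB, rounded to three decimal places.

0.735 MB

718.2 KiB = 718.2 × 2^10 bytes = 735,436.8 bytes
1 MB = 10^6 bytes = 1,000,000 bytes
735,436.8 / 1,000,000 = 0.735 MB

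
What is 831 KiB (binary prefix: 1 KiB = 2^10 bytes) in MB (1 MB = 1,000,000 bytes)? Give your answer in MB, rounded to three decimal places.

831 KiB = 831 × 2^10 bytes = 850,944 bytes
1 MB = 1,000,000 bytes
850,944 / 1,000,000 = 0.851 MB

0.851 MB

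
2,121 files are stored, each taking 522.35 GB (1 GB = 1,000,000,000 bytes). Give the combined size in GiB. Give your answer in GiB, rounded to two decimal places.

1,031,816.33 GiB

Total = 2,121 × 522.35 GB = 1107904.35 GB
= 1107904.35 × 1,000,000,000 bytes = 1,107,904,350,000,000 bytes
1 GiB = 1,073,741,824 bytes
1,107,904,350,000,000 / 1,073,741,824 = 1,031,816.33 GiB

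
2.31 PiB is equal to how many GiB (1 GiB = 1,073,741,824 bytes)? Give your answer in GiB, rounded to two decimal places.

2.31 PiB × 1,125,899,906,842,624 bytes/PiB = 2,600,828,784,806,461.44 bytes
1 GiB = 2^30 bytes = 1,073,741,824 bytes
2,600,828,784,806,461.44 / 1,073,741,824 = 2,422,210.56 GiB

2,422,210.56 GiB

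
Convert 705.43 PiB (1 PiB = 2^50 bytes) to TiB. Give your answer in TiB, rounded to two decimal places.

705.43 PiB × 1,125,899,906,842,624 bytes/PiB = 794,243,571,283,992,248.32 bytes
1 TiB = 2^40 bytes = 1,099,511,627,776 bytes
794,243,571,283,992,248.32 / 1,099,511,627,776 = 722,360.32 TiB

722,360.32 TiB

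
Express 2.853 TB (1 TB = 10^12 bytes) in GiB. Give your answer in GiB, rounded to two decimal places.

2,657.06 GiB

2.853 TB × 1,000,000,000,000 bytes/TB = 2,853,000,000,000 bytes
1 GiB = 2^30 bytes = 1,073,741,824 bytes
2,853,000,000,000 / 1,073,741,824 = 2,657.06 GiB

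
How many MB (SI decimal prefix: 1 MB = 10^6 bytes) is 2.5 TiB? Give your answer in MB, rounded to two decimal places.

2.5 TiB = 2.5 × 2^40 bytes = 2,748,779,069,440 bytes
1 MB = 1,000,000 bytes
2,748,779,069,440 / 1,000,000 = 2,748,779.07 MB

2,748,779.07 MB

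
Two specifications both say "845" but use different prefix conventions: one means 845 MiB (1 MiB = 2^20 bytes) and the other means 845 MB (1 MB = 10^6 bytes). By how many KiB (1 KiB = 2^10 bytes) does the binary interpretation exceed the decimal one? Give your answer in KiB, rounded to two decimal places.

845 MiB = 845 × 1,048,576 = 886,046,720 bytes
845 MB = 845 × 1,000,000 = 845,000,000 bytes
difference = 41,046,720 bytes
41,046,720 / 1,024 = 40,084.69 KiB

40,084.69 KiB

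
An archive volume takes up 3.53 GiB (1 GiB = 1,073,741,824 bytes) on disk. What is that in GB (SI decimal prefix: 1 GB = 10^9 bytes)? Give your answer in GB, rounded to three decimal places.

3.790 GB

3.53 GiB × 1,073,741,824 bytes/GiB = 3,790,308,638.72 bytes
1 GB = 1,000,000,000 bytes
3,790,308,638.72 / 1,000,000,000 = 3.790 GB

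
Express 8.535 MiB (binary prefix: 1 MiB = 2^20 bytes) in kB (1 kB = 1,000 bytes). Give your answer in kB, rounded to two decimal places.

8,949.60 kB

8.535 MiB × 1,048,576 bytes/MiB = 8,949,596.16 bytes
1 kB = 10^3 bytes = 1,000 bytes
8,949,596.16 / 1,000 = 8,949.60 kB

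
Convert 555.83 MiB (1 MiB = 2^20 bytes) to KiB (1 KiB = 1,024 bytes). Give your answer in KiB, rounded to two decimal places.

555.83 MiB = 555.83 × 2^20 bytes = 582,829,998.08 bytes
1 KiB = 2^10 bytes = 1,024 bytes
582,829,998.08 / 1,024 = 569,169.92 KiB

569,169.92 KiB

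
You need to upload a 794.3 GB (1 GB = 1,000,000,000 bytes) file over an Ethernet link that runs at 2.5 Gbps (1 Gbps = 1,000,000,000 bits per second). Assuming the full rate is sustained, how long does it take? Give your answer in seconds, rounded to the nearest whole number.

794.3 GB = 794,300,000,000 bytes = 6,354,400,000,000 bits
2.5 Gbps = 2,500,000,000 bits/s
time = 6,354,400,000,000 / 2,500,000,000 = 2,542 s

2,542 seconds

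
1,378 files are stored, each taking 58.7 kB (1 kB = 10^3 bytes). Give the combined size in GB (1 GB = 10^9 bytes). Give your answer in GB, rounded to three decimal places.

0.081 GB

Total = 1,378 × 58.7 kB = 80888.6 kB
= 80888.6 × 1,000 bytes = 80,888,600 bytes
1 GB = 1,000,000,000 bytes
80,888,600 / 1,000,000,000 = 0.081 GB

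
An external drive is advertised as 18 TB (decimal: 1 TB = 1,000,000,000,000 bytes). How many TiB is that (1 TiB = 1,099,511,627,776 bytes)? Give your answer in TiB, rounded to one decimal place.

18 TB = 18 × 10^12 bytes = 18,000,000,000,000 bytes
1 TiB = 2^40 bytes = 1,099,511,627,776 bytes
18,000,000,000,000 / 1,099,511,627,776 = 16.4 TiB

16.4 TiB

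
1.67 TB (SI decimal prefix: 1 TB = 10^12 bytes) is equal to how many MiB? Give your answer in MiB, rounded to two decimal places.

1.67 TB × 1,000,000,000,000 bytes/TB = 1,670,000,000,000 bytes
1 MiB = 2^20 bytes = 1,048,576 bytes
1,670,000,000,000 / 1,048,576 = 1,592,636.11 MiB

1,592,636.11 MiB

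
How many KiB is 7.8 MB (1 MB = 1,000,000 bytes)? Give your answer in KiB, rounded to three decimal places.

7.8 MB × 1,000,000 bytes/MB = 7,800,000 bytes
1 KiB = 2^10 bytes = 1,024 bytes
7,800,000 / 1,024 = 7,617.188 KiB

7,617.188 KiB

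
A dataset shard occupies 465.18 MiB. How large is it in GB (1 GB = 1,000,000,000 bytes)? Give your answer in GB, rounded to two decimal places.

0.49 GB

465.18 MiB = 465.18 × 2^20 bytes = 487,776,583.68 bytes
1 GB = 1,000,000,000 bytes
487,776,583.68 / 1,000,000,000 = 0.49 GB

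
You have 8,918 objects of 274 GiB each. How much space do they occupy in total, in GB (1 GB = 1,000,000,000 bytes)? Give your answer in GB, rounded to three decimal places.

2,623,722.507 GB

Total = 8,918 × 274 GiB = 2,443,532 GiB
= 2,443,532 × 1,073,741,824 bytes = 2,623,722,506,682,368 bytes
1 GB = 1,000,000,000 bytes
2,623,722,506,682,368 / 1,000,000,000 = 2,623,722.507 GB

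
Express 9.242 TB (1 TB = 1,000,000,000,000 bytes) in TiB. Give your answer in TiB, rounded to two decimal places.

9.242 TB = 9.242 × 10^12 bytes = 9,242,000,000,000 bytes
1 TiB = 2^40 bytes = 1,099,511,627,776 bytes
9,242,000,000,000 / 1,099,511,627,776 = 8.41 TiB

8.41 TiB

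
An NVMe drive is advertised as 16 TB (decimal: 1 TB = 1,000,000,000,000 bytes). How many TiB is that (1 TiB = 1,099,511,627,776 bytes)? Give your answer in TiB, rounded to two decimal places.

14.55 TiB

16 TB = 16 × 10^12 bytes = 16,000,000,000,000 bytes
1 TiB = 2^40 bytes = 1,099,511,627,776 bytes
16,000,000,000,000 / 1,099,511,627,776 = 14.55 TiB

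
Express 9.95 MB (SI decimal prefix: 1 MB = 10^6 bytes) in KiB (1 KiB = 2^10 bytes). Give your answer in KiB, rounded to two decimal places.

9,716.80 KiB

9.95 MB = 9.95 × 10^6 bytes = 9,950,000 bytes
1 KiB = 1,024 bytes
9,950,000 / 1,024 = 9,716.80 KiB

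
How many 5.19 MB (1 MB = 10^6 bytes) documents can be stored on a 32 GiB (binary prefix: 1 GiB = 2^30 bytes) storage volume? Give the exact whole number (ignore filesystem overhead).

6,620

Capacity: 32 GiB = 34,359,738,368 bytes
Per item: 5.19 MB = 5,190,000 bytes
⌊34,359,738,368 / 5,190,000⌋ = 6,620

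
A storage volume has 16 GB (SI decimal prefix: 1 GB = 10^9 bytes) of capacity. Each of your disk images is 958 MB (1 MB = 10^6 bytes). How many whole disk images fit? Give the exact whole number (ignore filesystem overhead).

Capacity: 16 GB = 16,000,000,000 bytes
Per item: 958 MB = 958,000,000 bytes
⌊16,000,000,000 / 958,000,000⌋ = 16

16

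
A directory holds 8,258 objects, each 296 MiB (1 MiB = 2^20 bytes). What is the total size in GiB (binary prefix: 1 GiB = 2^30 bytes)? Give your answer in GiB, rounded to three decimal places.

Total = 8,258 × 296 MiB = 2,444,368 MiB
= 2,444,368 × 1,048,576 bytes = 2,563,105,619,968 bytes
1 GiB = 1,073,741,824 bytes
2,563,105,619,968 / 1,073,741,824 = 2,387.078 GiB

2,387.078 GiB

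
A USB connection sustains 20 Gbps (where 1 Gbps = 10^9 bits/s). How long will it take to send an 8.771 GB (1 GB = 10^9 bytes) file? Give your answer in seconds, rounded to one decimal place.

3.5 seconds

8.771 GB = 8,771,000,000 bytes = 70,168,000,000 bits
20 Gbps = 20,000,000,000 bits/s
time = 70,168,000,000 / 20,000,000,000 = 3.5 s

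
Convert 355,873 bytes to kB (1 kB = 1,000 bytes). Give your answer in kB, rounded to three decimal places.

355.873 kB

355,873 bytes given.
1 kB = 1,000 bytes
355,873 / 1,000 = 355.873 kB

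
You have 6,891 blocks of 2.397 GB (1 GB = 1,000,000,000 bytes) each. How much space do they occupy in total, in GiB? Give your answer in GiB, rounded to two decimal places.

Total = 6,891 × 2.397 GB = 16517.727 GB
= 16517.727 × 1,000,000,000 bytes = 16,517,727,000,000 bytes
1 GiB = 1,073,741,824 bytes
16,517,727,000,000 / 1,073,741,824 = 15,383.33 GiB

15,383.33 GiB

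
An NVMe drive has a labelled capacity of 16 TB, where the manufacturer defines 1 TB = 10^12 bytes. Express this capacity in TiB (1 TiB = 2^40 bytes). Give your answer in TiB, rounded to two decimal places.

16 TB = 16 × 10^12 bytes = 16,000,000,000,000 bytes
1 TiB = 2^40 bytes = 1,099,511,627,776 bytes
16,000,000,000,000 / 1,099,511,627,776 = 14.55 TiB

14.55 TiB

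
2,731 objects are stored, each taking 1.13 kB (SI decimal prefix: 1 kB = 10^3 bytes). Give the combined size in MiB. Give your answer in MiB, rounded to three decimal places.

2.943 MiB

Total = 2,731 × 1.13 kB = 3086.03 kB
= 3086.03 × 1,000 bytes = 3,086,030 bytes
1 MiB = 1,048,576 bytes
3,086,030 / 1,048,576 = 2.943 MiB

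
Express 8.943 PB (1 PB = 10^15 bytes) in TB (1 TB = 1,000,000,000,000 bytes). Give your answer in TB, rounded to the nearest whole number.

8,943 TB

8.943 PB = 8.943 × 10^15 bytes = 8,943,000,000,000,000 bytes
1 TB = 1,000,000,000,000 bytes
8,943,000,000,000,000 / 1,000,000,000,000 = 8,943 TB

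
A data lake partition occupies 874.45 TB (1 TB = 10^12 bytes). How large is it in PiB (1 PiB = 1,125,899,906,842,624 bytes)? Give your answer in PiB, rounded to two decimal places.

0.78 PiB

874.45 TB × 1,000,000,000,000 bytes/TB = 874,450,000,000,000 bytes
1 PiB = 2^50 bytes = 1,125,899,906,842,624 bytes
874,450,000,000,000 / 1,125,899,906,842,624 = 0.78 PiB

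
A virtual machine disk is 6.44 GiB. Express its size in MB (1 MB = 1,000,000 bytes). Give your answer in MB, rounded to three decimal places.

6.44 GiB × 1,073,741,824 bytes/GiB = 6,914,897,346.56 bytes
1 MB = 1,000,000 bytes
6,914,897,346.56 / 1,000,000 = 6,914.897 MB

6,914.897 MB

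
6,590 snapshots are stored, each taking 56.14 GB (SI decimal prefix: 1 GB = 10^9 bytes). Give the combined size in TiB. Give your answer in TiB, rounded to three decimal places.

336.479 TiB

Total = 6,590 × 56.14 GB = 369962.6 GB
= 369962.6 × 1,000,000,000 bytes = 369,962,600,000,000 bytes
1 TiB = 1,099,511,627,776 bytes
369,962,600,000,000 / 1,099,511,627,776 = 336.479 TiB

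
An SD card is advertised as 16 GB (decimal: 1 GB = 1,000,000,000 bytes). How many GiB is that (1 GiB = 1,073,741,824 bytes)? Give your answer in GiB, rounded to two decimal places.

14.90 GiB

16 GB × 1,000,000,000 bytes/GB = 16,000,000,000 bytes
1 GiB = 2^30 bytes = 1,073,741,824 bytes
16,000,000,000 / 1,073,741,824 = 14.90 GiB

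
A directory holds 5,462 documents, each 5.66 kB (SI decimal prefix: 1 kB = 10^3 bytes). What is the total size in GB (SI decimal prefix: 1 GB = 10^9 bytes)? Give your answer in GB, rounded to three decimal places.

Total = 5,462 × 5.66 kB = 30914.92 kB
= 30914.92 × 1,000 bytes = 30,914,920 bytes
1 GB = 1,000,000,000 bytes
30,914,920 / 1,000,000,000 = 0.031 GB

0.031 GB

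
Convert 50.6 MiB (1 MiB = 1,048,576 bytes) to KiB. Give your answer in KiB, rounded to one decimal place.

50.6 MiB = 50.6 × 2^20 bytes = 53,057,945.6 bytes
1 KiB = 2^10 bytes = 1,024 bytes
53,057,945.6 / 1,024 = 51,814.4 KiB

51,814.4 KiB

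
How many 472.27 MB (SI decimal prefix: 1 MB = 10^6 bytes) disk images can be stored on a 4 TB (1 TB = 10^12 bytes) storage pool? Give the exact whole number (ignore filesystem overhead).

Capacity: 4 TB = 4,000,000,000,000 bytes
Per item: 472.27 MB = 472,270,000 bytes
⌊4,000,000,000,000 / 472,270,000⌋ = 8,469

8,469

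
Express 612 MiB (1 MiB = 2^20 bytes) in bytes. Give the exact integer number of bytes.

612 × 1,048,576 = 641,728,512 bytes

641,728,512 bytes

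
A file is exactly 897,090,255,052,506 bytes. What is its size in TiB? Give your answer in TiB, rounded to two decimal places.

897,090,255,052,506 bytes given.
1 TiB = 1,099,511,627,776 bytes
897,090,255,052,506 / 1,099,511,627,776 = 815.90 TiB

815.90 TiB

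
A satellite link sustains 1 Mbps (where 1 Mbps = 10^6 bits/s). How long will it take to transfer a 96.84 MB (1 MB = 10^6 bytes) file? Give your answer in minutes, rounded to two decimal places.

96.84 MB = 96,840,000 bytes = 774,720,000 bits
1 Mbps = 1,000,000 bits/s
time = 774,720,000 / 1,000,000 = 774.720 s
774.720 s / 60 = 12.91 minutes

12.91 minutes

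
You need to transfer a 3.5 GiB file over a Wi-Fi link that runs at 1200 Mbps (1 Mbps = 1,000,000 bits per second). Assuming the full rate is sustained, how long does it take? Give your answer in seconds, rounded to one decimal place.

3.5 GiB = 3,758,096,384 bytes = 30,064,771,072 bits
1200 Mbps = 1,200,000,000 bits/s
time = 30,064,771,072 / 1,200,000,000 = 25.1 s

25.1 seconds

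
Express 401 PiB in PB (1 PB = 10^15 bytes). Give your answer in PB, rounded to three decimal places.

401 PiB = 401 × 2^50 bytes = 451,485,862,643,892,224 bytes
1 PB = 1,000,000,000,000,000 bytes
451,485,862,643,892,224 / 1,000,000,000,000,000 = 451.486 PB

451.486 PB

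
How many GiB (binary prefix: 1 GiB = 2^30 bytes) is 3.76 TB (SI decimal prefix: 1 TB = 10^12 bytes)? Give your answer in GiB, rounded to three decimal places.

3,501.773 GiB

3.76 TB × 1,000,000,000,000 bytes/TB = 3,760,000,000,000 bytes
1 GiB = 1,073,741,824 bytes
3,760,000,000,000 / 1,073,741,824 = 3,501.773 GiB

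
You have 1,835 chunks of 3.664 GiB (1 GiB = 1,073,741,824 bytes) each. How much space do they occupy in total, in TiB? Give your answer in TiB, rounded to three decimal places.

Total = 1,835 × 3.664 GiB = 6723.44 GiB
= 6723.44 × 1,073,741,824 bytes = 7,219,238,729,154.56 bytes
1 TiB = 1,099,511,627,776 bytes
7,219,238,729,154.56 / 1,099,511,627,776 = 6.566 TiB

6.566 TiB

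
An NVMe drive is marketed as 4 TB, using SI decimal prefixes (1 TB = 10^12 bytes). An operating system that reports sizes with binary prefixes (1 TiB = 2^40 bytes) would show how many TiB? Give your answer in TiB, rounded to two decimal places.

4 TB × 1,000,000,000,000 bytes/TB = 4,000,000,000,000 bytes
1 TiB = 1,099,511,627,776 bytes
4,000,000,000,000 / 1,099,511,627,776 = 3.64 TiB

3.64 TiB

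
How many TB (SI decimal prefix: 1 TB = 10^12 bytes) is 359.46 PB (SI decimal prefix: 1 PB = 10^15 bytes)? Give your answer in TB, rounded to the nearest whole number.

359,460 TB

359.46 PB × 1,000,000,000,000,000 bytes/PB = 359,460,000,000,000,000 bytes
1 TB = 10^12 bytes = 1,000,000,000,000 bytes
359,460,000,000,000,000 / 1,000,000,000,000 = 359,460 TB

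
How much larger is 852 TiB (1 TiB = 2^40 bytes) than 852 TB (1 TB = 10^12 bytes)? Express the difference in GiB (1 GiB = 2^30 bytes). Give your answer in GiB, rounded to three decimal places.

852 TiB = 852 × 1,099,511,627,776 = 936,783,906,865,152 bytes
852 TB = 852 × 1,000,000,000,000 = 852,000,000,000,000 bytes
difference = 84,783,906,865,152 bytes
84,783,906,865,152 / 1,073,741,824 = 78,961.166 GiB

78,961.166 GiB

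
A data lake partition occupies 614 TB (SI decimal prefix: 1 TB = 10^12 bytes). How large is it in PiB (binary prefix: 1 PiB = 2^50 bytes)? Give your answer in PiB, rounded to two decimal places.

614 TB = 614 × 10^12 bytes = 614,000,000,000,000 bytes
1 PiB = 2^50 bytes = 1,125,899,906,842,624 bytes
614,000,000,000,000 / 1,125,899,906,842,624 = 0.55 PiB

0.55 PiB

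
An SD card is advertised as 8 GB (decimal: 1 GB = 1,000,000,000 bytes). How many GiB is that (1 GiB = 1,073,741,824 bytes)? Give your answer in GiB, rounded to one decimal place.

8 GB = 8 × 10^9 bytes = 8,000,000,000 bytes
1 GiB = 1,073,741,824 bytes
8,000,000,000 / 1,073,741,824 = 7.5 GiB

7.5 GiB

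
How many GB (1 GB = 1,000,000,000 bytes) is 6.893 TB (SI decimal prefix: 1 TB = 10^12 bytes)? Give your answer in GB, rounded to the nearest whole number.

6.893 TB = 6.893 × 10^12 bytes = 6,893,000,000,000 bytes
1 GB = 1,000,000,000 bytes
6,893,000,000,000 / 1,000,000,000 = 6,893 GB

6,893 GB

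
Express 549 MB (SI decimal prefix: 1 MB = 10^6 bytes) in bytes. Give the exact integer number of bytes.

549 × 1,000,000 = 549,000,000 bytes  (1 MB = 10^6 bytes)

549,000,000 bytes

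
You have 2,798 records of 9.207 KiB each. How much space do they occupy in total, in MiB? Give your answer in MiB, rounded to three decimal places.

Total = 2,798 × 9.207 KiB = 25761.186 KiB
= 25761.186 × 1,024 bytes = 26,379,454.464 bytes
1 MiB = 1,048,576 bytes
26,379,454.464 / 1,048,576 = 25.157 MiB

25.157 MiB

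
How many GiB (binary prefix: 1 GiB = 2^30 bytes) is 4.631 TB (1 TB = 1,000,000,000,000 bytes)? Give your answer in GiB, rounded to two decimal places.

4.631 TB × 1,000,000,000,000 bytes/TB = 4,631,000,000,000 bytes
1 GiB = 1,073,741,824 bytes
4,631,000,000,000 / 1,073,741,824 = 4,312.95 GiB

4,312.95 GiB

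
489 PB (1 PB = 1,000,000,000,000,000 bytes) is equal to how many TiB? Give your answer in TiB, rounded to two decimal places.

489 PB = 489 × 10^15 bytes = 489,000,000,000,000,000 bytes
1 TiB = 1,099,511,627,776 bytes
489,000,000,000,000,000 / 1,099,511,627,776 = 444,742.91 TiB

444,742.91 TiB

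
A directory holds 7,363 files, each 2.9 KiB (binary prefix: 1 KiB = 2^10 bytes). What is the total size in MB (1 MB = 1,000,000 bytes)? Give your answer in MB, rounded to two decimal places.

Total = 7,363 × 2.9 KiB = 21352.7 KiB
= 21352.7 × 1,024 bytes = 21,865,164.8 bytes
1 MB = 1,000,000 bytes
21,865,164.8 / 1,000,000 = 21.87 MB

21.87 MB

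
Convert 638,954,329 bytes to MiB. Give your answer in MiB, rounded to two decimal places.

638,954,329 bytes given.
1 MiB = 2^20 bytes = 1,048,576 bytes
638,954,329 / 1,048,576 = 609.35 MiB

609.35 MiB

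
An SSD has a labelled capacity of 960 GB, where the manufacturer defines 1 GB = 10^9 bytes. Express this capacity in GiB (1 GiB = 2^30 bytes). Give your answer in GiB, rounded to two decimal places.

960 GB = 960 × 10^9 bytes = 960,000,000,000 bytes
1 GiB = 2^30 bytes = 1,073,741,824 bytes
960,000,000,000 / 1,073,741,824 = 894.07 GiB

894.07 GiB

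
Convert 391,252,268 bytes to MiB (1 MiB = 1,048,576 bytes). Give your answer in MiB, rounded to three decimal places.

373.127 MiB

391,252,268 bytes given.
1 MiB = 2^20 bytes = 1,048,576 bytes
391,252,268 / 1,048,576 = 373.127 MiB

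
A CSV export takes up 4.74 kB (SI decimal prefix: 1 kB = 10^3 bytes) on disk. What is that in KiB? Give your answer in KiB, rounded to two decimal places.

4.74 kB = 4.74 × 10^3 bytes = 4,740 bytes
1 KiB = 1,024 bytes
4,740 / 1,024 = 4.63 KiB

4.63 KiB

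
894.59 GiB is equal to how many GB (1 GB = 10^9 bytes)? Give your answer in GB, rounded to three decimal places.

894.59 GiB × 1,073,741,824 bytes/GiB = 960,558,698,332.16 bytes
1 GB = 10^9 bytes = 1,000,000,000 bytes
960,558,698,332.16 / 1,000,000,000 = 960.559 GB

960.559 GB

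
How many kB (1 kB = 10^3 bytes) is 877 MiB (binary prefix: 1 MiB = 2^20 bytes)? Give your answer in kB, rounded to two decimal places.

919,601.15 kB

877 MiB = 877 × 2^20 bytes = 919,601,152 bytes
1 kB = 1,000 bytes
919,601,152 / 1,000 = 919,601.15 kB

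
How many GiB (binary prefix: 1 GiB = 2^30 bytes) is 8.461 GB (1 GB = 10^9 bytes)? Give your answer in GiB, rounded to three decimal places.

7.880 GiB

8.461 GB = 8.461 × 10^9 bytes = 8,461,000,000 bytes
1 GiB = 1,073,741,824 bytes
8,461,000,000 / 1,073,741,824 = 7.880 GiB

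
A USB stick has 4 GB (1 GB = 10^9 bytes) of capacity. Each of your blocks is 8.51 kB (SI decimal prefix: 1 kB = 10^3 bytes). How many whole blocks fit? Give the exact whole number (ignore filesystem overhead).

470,035

Capacity: 4 GB = 4,000,000,000 bytes
Per item: 8.51 kB = 8,510 bytes
⌊4,000,000,000 / 8,510⌋ = 470,035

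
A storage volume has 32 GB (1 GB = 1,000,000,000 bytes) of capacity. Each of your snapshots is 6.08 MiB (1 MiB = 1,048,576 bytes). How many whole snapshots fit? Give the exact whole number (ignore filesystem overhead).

5,019

Capacity: 32 GB = 32,000,000,000 bytes
Per item: 6.08 MiB = 6,375,342.08 bytes
⌊32,000,000,000 / 6,375,342.08⌋ = 5,019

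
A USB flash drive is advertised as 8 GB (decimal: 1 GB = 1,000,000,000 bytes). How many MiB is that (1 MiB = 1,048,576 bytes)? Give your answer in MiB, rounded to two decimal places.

7,629.39 MiB

8 GB = 8 × 10^9 bytes = 8,000,000,000 bytes
1 MiB = 2^20 bytes = 1,048,576 bytes
8,000,000,000 / 1,048,576 = 7,629.39 MiB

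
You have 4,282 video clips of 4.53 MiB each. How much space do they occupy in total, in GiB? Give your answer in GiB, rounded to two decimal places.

18.94 GiB

Total = 4,282 × 4.53 MiB = 19397.46 MiB
= 19397.46 × 1,048,576 bytes = 20,339,711,016.96 bytes
1 GiB = 1,073,741,824 bytes
20,339,711,016.96 / 1,073,741,824 = 18.94 GiB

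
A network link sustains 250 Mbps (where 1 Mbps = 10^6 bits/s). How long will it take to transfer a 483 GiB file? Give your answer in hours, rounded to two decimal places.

483 GiB = 518,617,300,992 bytes = 4,148,938,407,936 bits
250 Mbps = 250,000,000 bits/s
time = 4,148,938,407,936 / 250,000,000 = 16,595.7536 s
16,595.7536 s / 3600 = 4.61 hours

4.61 hours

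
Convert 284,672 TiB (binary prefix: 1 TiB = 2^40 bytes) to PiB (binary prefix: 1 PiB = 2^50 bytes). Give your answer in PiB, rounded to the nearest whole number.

284,672 TiB × 1,099,511,627,776 bytes/TiB = 313,000,174,102,249,472 bytes
1 PiB = 2^50 bytes = 1,125,899,906,842,624 bytes
313,000,174,102,249,472 / 1,125,899,906,842,624 = 278 PiB

278 PiB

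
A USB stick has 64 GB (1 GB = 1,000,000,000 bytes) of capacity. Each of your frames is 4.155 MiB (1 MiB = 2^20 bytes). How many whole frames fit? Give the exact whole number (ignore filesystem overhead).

Capacity: 64 GB = 64,000,000,000 bytes
Per item: 4.155 MiB = 4,356,833.28 bytes
⌊64,000,000,000 / 4,356,833.28⌋ = 14,689

14,689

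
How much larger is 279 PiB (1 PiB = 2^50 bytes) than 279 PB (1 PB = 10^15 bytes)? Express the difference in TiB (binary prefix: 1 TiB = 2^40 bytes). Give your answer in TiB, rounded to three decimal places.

31,946.978 TiB

279 PiB = 279 × 1,125,899,906,842,624 = 314,126,074,009,092,096 bytes
279 PB = 279 × 1,000,000,000,000,000 = 279,000,000,000,000,000 bytes
difference = 35,126,074,009,092,096 bytes
35,126,074,009,092,096 / 1,099,511,627,776 = 31,946.978 TiB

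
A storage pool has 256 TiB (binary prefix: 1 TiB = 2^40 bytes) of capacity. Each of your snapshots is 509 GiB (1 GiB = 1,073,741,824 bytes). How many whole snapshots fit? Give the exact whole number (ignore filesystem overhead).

Capacity: 256 TiB = 281,474,976,710,656 bytes
Per item: 509 GiB = 546,534,588,416 bytes
⌊281,474,976,710,656 / 546,534,588,416⌋ = 515

515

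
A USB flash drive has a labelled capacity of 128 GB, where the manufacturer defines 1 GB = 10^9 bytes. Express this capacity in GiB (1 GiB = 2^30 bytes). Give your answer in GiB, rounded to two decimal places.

119.21 GiB

128 GB × 1,000,000,000 bytes/GB = 128,000,000,000 bytes
1 GiB = 2^30 bytes = 1,073,741,824 bytes
128,000,000,000 / 1,073,741,824 = 119.21 GiB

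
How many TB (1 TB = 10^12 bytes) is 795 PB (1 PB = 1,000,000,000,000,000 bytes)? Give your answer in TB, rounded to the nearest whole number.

795 PB × 1,000,000,000,000,000 bytes/PB = 795,000,000,000,000,000 bytes
1 TB = 1,000,000,000,000 bytes
795,000,000,000,000,000 / 1,000,000,000,000 = 795,000 TB

795,000 TB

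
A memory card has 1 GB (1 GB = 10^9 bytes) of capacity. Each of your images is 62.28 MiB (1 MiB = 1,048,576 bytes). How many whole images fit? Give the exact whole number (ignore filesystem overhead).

Capacity: 1 GB = 1,000,000,000 bytes
Per item: 62.28 MiB = 65,305,313.28 bytes
⌊1,000,000,000 / 65,305,313.28⌋ = 15

15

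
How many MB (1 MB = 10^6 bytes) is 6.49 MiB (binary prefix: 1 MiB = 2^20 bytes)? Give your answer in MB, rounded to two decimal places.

6.81 MB

6.49 MiB = 6.49 × 2^20 bytes = 6,805,258.24 bytes
1 MB = 10^6 bytes = 1,000,000 bytes
6,805,258.24 / 1,000,000 = 6.81 MB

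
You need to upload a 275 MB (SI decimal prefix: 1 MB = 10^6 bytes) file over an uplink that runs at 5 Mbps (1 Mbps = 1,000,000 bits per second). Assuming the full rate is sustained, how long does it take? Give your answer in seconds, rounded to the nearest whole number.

275 MB = 275,000,000 bytes = 2,200,000,000 bits
5 Mbps = 5,000,000 bits/s
time = 2,200,000,000 / 5,000,000 = 440 s

440 seconds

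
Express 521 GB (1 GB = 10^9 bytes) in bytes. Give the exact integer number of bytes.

521,000,000,000 bytes

521 × 1,000,000,000 = 521,000,000,000 bytes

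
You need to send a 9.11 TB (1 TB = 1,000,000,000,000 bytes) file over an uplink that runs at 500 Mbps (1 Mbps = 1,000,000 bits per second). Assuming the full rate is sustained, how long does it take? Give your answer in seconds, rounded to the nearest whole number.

9.11 TB = 9,110,000,000,000 bytes = 72,880,000,000,000 bits
500 Mbps = 500,000,000 bits/s
time = 72,880,000,000,000 / 500,000,000 = 145,760 s

145,760 seconds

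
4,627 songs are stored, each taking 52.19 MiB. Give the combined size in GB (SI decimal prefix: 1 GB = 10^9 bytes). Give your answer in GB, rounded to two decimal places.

253.21 GB

Total = 4,627 × 52.19 MiB = 241483.13 MiB
= 241483.13 × 1,048,576 bytes = 253,213,414,522.88 bytes
1 GB = 1,000,000,000 bytes
253,213,414,522.88 / 1,000,000,000 = 253.21 GB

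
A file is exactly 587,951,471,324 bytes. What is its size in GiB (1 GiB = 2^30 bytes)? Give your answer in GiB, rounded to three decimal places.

547.572 GiB

587,951,471,324 bytes given.
1 GiB = 1,073,741,824 bytes
587,951,471,324 / 1,073,741,824 = 547.572 GiB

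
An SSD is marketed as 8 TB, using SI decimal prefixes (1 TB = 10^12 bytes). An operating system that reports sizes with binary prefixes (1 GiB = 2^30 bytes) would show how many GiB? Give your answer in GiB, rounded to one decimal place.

7,450.6 GiB

8 TB = 8 × 10^12 bytes = 8,000,000,000,000 bytes
1 GiB = 2^30 bytes = 1,073,741,824 bytes
8,000,000,000,000 / 1,073,741,824 = 7,450.6 GiB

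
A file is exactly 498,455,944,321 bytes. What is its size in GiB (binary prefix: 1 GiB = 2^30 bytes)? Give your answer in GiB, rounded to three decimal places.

464.223 GiB

498,455,944,321 bytes given.
1 GiB = 1,073,741,824 bytes
498,455,944,321 / 1,073,741,824 = 464.223 GiB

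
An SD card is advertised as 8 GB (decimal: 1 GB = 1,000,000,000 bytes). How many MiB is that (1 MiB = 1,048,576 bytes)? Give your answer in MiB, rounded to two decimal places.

7,629.39 MiB

8 GB = 8 × 10^9 bytes = 8,000,000,000 bytes
1 MiB = 2^20 bytes = 1,048,576 bytes
8,000,000,000 / 1,048,576 = 7,629.39 MiB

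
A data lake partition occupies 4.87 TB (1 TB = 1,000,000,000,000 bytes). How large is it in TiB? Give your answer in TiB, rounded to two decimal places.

4.43 TiB

4.87 TB = 4.87 × 10^12 bytes = 4,870,000,000,000 bytes
1 TiB = 2^40 bytes = 1,099,511,627,776 bytes
4,870,000,000,000 / 1,099,511,627,776 = 4.43 TiB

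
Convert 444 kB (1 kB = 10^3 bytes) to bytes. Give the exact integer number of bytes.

444 × 1,000 = 444,000 bytes

444,000 bytes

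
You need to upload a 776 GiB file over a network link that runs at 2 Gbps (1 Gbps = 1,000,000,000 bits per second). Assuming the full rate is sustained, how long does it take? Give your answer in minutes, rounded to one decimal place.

55.5 minutes

776 GiB = 833,223,655,424 bytes = 6,665,789,243,392 bits
2 Gbps = 2,000,000,000 bits/s
time = 6,665,789,243,392 / 2,000,000,000 = 3,332.89 s
3,332.89 s / 60 = 55.5 minutes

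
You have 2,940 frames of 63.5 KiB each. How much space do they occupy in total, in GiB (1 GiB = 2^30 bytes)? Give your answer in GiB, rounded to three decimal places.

Total = 2,940 × 63.5 KiB = 186,690 KiB
= 186,690 × 1,024 bytes = 191,170,560 bytes
1 GiB = 1,073,741,824 bytes
191,170,560 / 1,073,741,824 = 0.178 GiB

0.178 GiB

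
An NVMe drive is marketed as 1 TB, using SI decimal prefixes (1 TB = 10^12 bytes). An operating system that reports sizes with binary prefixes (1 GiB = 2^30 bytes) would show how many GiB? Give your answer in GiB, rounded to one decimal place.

1 TB × 1,000,000,000,000 bytes/TB = 1,000,000,000,000 bytes
1 GiB = 2^30 bytes = 1,073,741,824 bytes
1,000,000,000,000 / 1,073,741,824 = 931.3 GiB

931.3 GiB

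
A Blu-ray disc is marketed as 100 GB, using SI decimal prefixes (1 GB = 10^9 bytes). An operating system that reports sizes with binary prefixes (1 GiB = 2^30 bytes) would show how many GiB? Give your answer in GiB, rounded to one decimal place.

93.1 GiB

100 GB = 100 × 10^9 bytes = 100,000,000,000 bytes
1 GiB = 1,073,741,824 bytes
100,000,000,000 / 1,073,741,824 = 93.1 GiB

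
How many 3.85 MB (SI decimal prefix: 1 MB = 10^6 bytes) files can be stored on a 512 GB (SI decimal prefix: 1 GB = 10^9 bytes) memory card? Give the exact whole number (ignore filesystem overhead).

Capacity: 512 GB = 512,000,000,000 bytes
Per item: 3.85 MB = 3,850,000 bytes
⌊512,000,000,000 / 3,850,000⌋ = 132,987

132,987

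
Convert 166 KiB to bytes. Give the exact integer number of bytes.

169,984 bytes

166 × 1,024 = 169,984 bytes  (1 KiB = 2^10 bytes)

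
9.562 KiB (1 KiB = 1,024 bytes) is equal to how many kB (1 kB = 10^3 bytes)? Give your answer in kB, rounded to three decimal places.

9.791 kB

9.562 KiB × 1,024 bytes/KiB = 9,791.488 bytes
1 kB = 1,000 bytes
9,791.488 / 1,000 = 9.791 kB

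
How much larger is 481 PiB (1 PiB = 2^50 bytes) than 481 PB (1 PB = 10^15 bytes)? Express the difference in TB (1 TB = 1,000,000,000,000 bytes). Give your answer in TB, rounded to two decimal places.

481 PiB = 481 × 1,125,899,906,842,624 = 541,557,855,191,302,144 bytes
481 PB = 481 × 1,000,000,000,000,000 = 481,000,000,000,000,000 bytes
difference = 60,557,855,191,302,144 bytes
60,557,855,191,302,144 / 1,000,000,000,000 = 60,557.86 TB

60,557.86 TB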